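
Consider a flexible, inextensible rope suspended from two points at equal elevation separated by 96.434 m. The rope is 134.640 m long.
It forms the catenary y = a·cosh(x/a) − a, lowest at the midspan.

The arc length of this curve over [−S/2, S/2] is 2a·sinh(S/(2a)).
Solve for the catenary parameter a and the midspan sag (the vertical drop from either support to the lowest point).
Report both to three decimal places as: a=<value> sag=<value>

a=32.985 sag=41.982

seed: a₀ = √(S³/(24(L−S))) = √(96.434³/(24·38.206)) = 31.273311
iter 1: u=1.541794  f(a)=+4.807e+00  f'(a)=-3.076e+00  a ← 31.273311 − (+4.807e+00/-3.076e+00) = 32.836104
iter 2: u=1.468414  f(a)=+3.838e-01  f'(a)=-2.602e+00  a ← 32.836104 − (+3.838e-01/-2.602e+00) = 32.983580
iter 3: u=1.461849  f(a)=+2.916e-03  f'(a)=-2.563e+00  a ← 32.983580 − (+2.916e-03/-2.563e+00) = 32.984717
iter 4: u=1.461798  f(a)=+1.712e-07  f'(a)=-2.563e+00  a ← 32.984717 − (+1.712e-07/-2.563e+00) = 32.984717
iter 5: u=1.461798  f(a)=+0.000e+00  f'(a)=-2.563e+00  a ← 32.984717 − (+0.000e+00/-2.563e+00) = 32.984717
converged: |Δa| < 1e-12 after 5 iterations
sag = a·(cosh(S/(2a)) − 1) = 32.984717·(cosh(1.461798) − 1) = 41.981768
T_max/T_min = cosh(S/(2a)) = 2.272764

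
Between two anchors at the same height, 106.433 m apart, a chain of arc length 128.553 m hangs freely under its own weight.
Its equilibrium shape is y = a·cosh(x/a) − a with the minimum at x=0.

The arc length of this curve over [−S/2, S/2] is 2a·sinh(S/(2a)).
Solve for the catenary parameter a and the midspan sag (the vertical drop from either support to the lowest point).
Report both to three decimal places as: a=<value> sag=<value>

seed: a₀ = √(S³/(24(L−S))) = √(106.433³/(24·22.120)) = 47.655856
iter 1: u=1.116683  f(a)=+1.421e+00  f'(a)=-1.049e+00  a ← 47.655856 − (+1.421e+00/-1.049e+00) = 49.009851
iter 2: u=1.085833  f(a)=+6.280e-02  f'(a)=-9.584e-01  a ← 49.009851 − (+6.280e-02/-9.584e-01) = 49.075377
iter 3: u=1.084383  f(a)=+1.353e-04  f'(a)=-9.543e-01  a ← 49.075377 − (+1.353e-04/-9.543e-01) = 49.075518
iter 4: u=1.084380  f(a)=+6.305e-10  f'(a)=-9.543e-01  a ← 49.075518 − (+6.305e-10/-9.543e-01) = 49.075518
iter 5: u=1.084380  f(a)=+0.000e+00  f'(a)=-9.543e-01  a ← 49.075518 − (+0.000e+00/-9.543e-01) = 49.075518
converged: |Δa| < 1e-12 after 5 iterations
sag = a·(cosh(S/(2a)) − 1) = 49.075518·(cosh(1.084380) − 1) = 31.793975
T_max/T_min = cosh(S/(2a)) = 1.647858

a=49.076 sag=31.794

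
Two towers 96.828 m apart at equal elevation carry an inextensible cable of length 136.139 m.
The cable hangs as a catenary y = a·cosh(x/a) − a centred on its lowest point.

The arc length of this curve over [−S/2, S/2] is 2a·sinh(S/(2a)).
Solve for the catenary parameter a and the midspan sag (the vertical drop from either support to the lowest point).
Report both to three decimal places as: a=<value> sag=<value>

a=32.756 sag=42.785

seed: a₀ = √(S³/(24(L−S))) = √(96.828³/(24·39.311)) = 31.019784
iter 1: u=1.560746  f(a)=+5.075e+00  f'(a)=-3.208e+00  a ← 31.019784 − (+5.075e+00/-3.208e+00) = 32.601750
iter 2: u=1.485012  f(a)=+4.141e-01  f'(a)=-2.704e+00  a ← 32.601750 − (+4.141e-01/-2.704e+00) = 32.754878
iter 3: u=1.478070  f(a)=+3.298e-03  f'(a)=-2.661e+00  a ← 32.754878 − (+3.298e-03/-2.661e+00) = 32.756117
iter 4: u=1.478014  f(a)=+2.128e-07  f'(a)=-2.661e+00  a ← 32.756117 − (+2.128e-07/-2.661e+00) = 32.756117
iter 5: u=1.478014  f(a)=+0.000e+00  f'(a)=-2.661e+00  a ← 32.756117 − (+0.000e+00/-2.661e+00) = 32.756117
converged: |Δa| < 1e-12 after 5 iterations
sag = a·(cosh(S/(2a)) − 1) = 32.756117·(cosh(1.478014) − 1) = 42.784733
T_max/T_min = cosh(S/(2a)) = 2.306160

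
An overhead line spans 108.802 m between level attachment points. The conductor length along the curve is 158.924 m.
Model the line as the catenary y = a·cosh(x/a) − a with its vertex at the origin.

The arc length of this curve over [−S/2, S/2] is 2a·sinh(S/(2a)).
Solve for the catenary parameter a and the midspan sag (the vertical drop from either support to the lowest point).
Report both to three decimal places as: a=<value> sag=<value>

seed: a₀ = √(S³/(24(L−S))) = √(108.802³/(24·50.122)) = 32.721673
iter 1: u=1.662537  f(a)=+7.401e+00  f'(a)=-3.998e+00  a ← 32.721673 − (+7.401e+00/-3.998e+00) = 34.572641
iter 2: u=1.573527  f(a)=+6.744e-01  f'(a)=-3.300e+00  a ← 34.572641 − (+6.744e-01/-3.300e+00) = 34.777004
iter 3: u=1.564281  f(a)=+6.840e-03  f'(a)=-3.233e+00  a ← 34.777004 − (+6.840e-03/-3.233e+00) = 34.779120
iter 4: u=1.564186  f(a)=+7.195e-07  f'(a)=-3.233e+00  a ← 34.779120 − (+7.195e-07/-3.233e+00) = 34.779120
iter 5: u=1.564186  f(a)=+0.000e+00  f'(a)=-3.233e+00  a ← 34.779120 − (+0.000e+00/-3.233e+00) = 34.779120
converged: |Δa| < 1e-12 after 5 iterations
sag = a·(cosh(S/(2a)) − 1) = 34.779120·(cosh(1.564186) − 1) = 51.960701
T_max/T_min = cosh(S/(2a)) = 2.494020

a=34.779 sag=51.961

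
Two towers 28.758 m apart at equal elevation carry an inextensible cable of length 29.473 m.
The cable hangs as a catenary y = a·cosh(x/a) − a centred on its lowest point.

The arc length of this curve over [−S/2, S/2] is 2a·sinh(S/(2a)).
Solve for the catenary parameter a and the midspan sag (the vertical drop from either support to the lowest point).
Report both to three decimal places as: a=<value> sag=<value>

seed: a₀ = √(S³/(24(L−S))) = √(28.758³/(24·0.715)) = 37.228829
iter 1: u=0.386233  f(a)=+5.352e-03  f'(a)=-3.899e-02  a ← 37.228829 − (+5.352e-03/-3.899e-02) = 37.366106
iter 2: u=0.384814  f(a)=+2.975e-05  f'(a)=-3.855e-02  a ← 37.366106 − (+2.975e-05/-3.855e-02) = 37.366877
iter 3: u=0.384806  f(a)=+9.304e-10  f'(a)=-3.855e-02  a ← 37.366877 − (+9.304e-10/-3.855e-02) = 37.366877
iter 4: u=0.384806  f(a)=+3.553e-15  f'(a)=-3.855e-02  a ← 37.366877 − (+3.553e-15/-3.855e-02) = 37.366877
converged: |Δa| < 1e-12 after 4 iterations
sag = a·(cosh(S/(2a)) − 1) = 37.366877·(cosh(0.384806) − 1) = 2.800870
T_max/T_min = cosh(S/(2a)) = 1.074956

a=37.367 sag=2.801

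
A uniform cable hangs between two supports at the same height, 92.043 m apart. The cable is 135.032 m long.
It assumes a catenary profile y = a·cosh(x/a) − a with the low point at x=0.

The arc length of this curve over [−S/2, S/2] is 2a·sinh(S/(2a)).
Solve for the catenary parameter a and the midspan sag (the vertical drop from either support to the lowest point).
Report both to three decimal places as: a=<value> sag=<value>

seed: a₀ = √(S³/(24(L−S))) = √(92.043³/(24·42.989)) = 27.491716
iter 1: u=1.674013  f(a)=+6.441e+00  f'(a)=-4.096e+00  a ← 27.491716 − (+6.441e+00/-4.096e+00) = 29.064234
iter 2: u=1.583441  f(a)=+5.940e-01  f'(a)=-3.373e+00  a ← 29.064234 − (+5.940e-01/-3.373e+00) = 29.240360
iter 3: u=1.573903  f(a)=+6.185e-03  f'(a)=-3.303e+00  a ← 29.240360 − (+6.185e-03/-3.303e+00) = 29.242232
iter 4: u=1.573803  f(a)=+6.859e-07  f'(a)=-3.302e+00  a ← 29.242232 − (+6.859e-07/-3.302e+00) = 29.242233
iter 5: u=1.573803  f(a)=+2.842e-14  f'(a)=-3.302e+00  a ← 29.242233 − (+2.842e-14/-3.302e+00) = 29.242233
converged: |Δa| < 1e-12 after 5 iterations
sag = a·(cosh(S/(2a)) − 1) = 29.242233·(cosh(1.573803) − 1) = 44.334383
T_max/T_min = cosh(S/(2a)) = 2.516108

a=29.242 sag=44.334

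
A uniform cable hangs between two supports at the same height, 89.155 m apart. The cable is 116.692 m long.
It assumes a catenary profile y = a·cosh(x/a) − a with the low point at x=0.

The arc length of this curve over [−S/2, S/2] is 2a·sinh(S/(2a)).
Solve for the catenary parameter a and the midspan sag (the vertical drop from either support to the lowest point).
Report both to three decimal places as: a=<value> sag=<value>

a=34.166 sag=33.447

seed: a₀ = √(S³/(24(L−S))) = √(89.155³/(24·27.537)) = 32.745726
iter 1: u=1.361323  f(a)=+2.667e+00  f'(a)=-2.015e+00  a ← 32.745726 − (+2.667e+00/-2.015e+00) = 34.069417
iter 2: u=1.308432  f(a)=+1.702e-01  f'(a)=-1.765e+00  a ← 34.069417 − (+1.702e-01/-1.765e+00) = 34.165866
iter 3: u=1.304738  f(a)=+7.983e-04  f'(a)=-1.749e+00  a ← 34.165866 − (+7.983e-04/-1.749e+00) = 34.166323
iter 4: u=1.304720  f(a)=+1.773e-08  f'(a)=-1.749e+00  a ← 34.166323 − (+1.773e-08/-1.749e+00) = 34.166323
iter 5: u=1.304720  f(a)=+1.421e-14  f'(a)=-1.749e+00  a ← 34.166323 − (+1.421e-14/-1.749e+00) = 34.166323
converged: |Δa| < 1e-12 after 5 iterations
sag = a·(cosh(S/(2a)) − 1) = 34.166323·(cosh(1.304720) − 1) = 33.447236
T_max/T_min = cosh(S/(2a)) = 1.978953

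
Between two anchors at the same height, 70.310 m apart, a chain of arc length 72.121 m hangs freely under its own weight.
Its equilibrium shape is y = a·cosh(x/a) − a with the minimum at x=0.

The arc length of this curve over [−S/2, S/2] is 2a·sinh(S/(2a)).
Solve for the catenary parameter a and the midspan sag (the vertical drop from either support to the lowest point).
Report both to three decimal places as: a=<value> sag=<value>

seed: a₀ = √(S³/(24(L−S))) = √(70.310³/(24·1.811)) = 89.425381
iter 1: u=0.393121  f(a)=+1.405e-02  f'(a)=-4.113e-02  a ← 89.425381 − (+1.405e-02/-4.113e-02) = 89.766853
iter 2: u=0.391626  f(a)=+8.086e-05  f'(a)=-4.066e-02  a ← 89.766853 − (+8.086e-05/-4.066e-02) = 89.768842
iter 3: u=0.391617  f(a)=+2.714e-09  f'(a)=-4.066e-02  a ← 89.768842 − (+2.714e-09/-4.066e-02) = 89.768842
iter 4: u=0.391617  f(a)=+0.000e+00  f'(a)=-4.066e-02  a ← 89.768842 − (+0.000e+00/-4.066e-02) = 89.768842
converged: |Δa| < 1e-12 after 4 iterations
sag = a·(cosh(S/(2a)) − 1) = 89.768842·(cosh(0.391617) − 1) = 6.972073
T_max/T_min = cosh(S/(2a)) = 1.077667

a=89.769 sag=6.972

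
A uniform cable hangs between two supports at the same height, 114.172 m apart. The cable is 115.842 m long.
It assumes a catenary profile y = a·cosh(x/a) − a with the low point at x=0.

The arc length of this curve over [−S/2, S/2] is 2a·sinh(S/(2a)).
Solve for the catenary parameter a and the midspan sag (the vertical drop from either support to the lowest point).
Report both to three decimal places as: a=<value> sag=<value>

seed: a₀ = √(S³/(24(L−S))) = √(114.172³/(24·1.670)) = 192.697268
iter 1: u=0.296247  f(a)=+7.343e-03  f'(a)=-1.749e-02  a ← 192.697268 − (+7.343e-03/-1.749e-02) = 193.117244
iter 2: u=0.295603  f(a)=+2.408e-05  f'(a)=-1.737e-02  a ← 193.117244 − (+2.408e-05/-1.737e-02) = 193.118630
iter 3: u=0.295601  f(a)=+2.607e-10  f'(a)=-1.737e-02  a ← 193.118630 − (+2.607e-10/-1.737e-02) = 193.118630
iter 4: u=0.295601  f(a)=+1.421e-14  f'(a)=-1.737e-02  a ← 193.118630 − (+1.421e-14/-1.737e-02) = 193.118630
converged: |Δa| < 1e-12 after 4 iterations
sag = a·(cosh(S/(2a)) − 1) = 193.118630·(cosh(0.295601) − 1) = 8.498947
T_max/T_min = cosh(S/(2a)) = 1.044009

a=193.119 sag=8.499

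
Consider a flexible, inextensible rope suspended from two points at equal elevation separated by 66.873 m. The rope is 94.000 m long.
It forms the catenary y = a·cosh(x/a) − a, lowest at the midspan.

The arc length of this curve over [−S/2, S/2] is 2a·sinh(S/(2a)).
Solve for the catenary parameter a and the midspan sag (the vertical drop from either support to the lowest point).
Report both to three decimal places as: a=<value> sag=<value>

a=22.631 sag=29.534

seed: a₀ = √(S³/(24(L−S))) = √(66.873³/(24·27.127)) = 21.432346
iter 1: u=1.560095  f(a)=+3.499e+00  f'(a)=-3.204e+00  a ← 21.432346 − (+3.499e+00/-3.204e+00) = 22.524609
iter 2: u=1.484443  f(a)=+2.853e-01  f'(a)=-2.701e+00  a ← 22.524609 − (+2.853e-01/-2.701e+00) = 22.630244
iter 3: u=1.477514  f(a)=+2.268e-03  f'(a)=-2.658e+00  a ← 22.630244 − (+2.268e-03/-2.658e+00) = 22.631097
iter 4: u=1.477458  f(a)=+1.459e-07  f'(a)=-2.658e+00  a ← 22.631097 − (+1.459e-07/-2.658e+00) = 22.631097
iter 5: u=1.477458  f(a)=+0.000e+00  f'(a)=-2.658e+00  a ← 22.631097 − (+0.000e+00/-2.658e+00) = 22.631097
converged: |Δa| < 1e-12 after 5 iterations
sag = a·(cosh(S/(2a)) − 1) = 22.631097·(cosh(1.477458) − 1) = 29.533705
T_max/T_min = cosh(S/(2a)) = 2.305005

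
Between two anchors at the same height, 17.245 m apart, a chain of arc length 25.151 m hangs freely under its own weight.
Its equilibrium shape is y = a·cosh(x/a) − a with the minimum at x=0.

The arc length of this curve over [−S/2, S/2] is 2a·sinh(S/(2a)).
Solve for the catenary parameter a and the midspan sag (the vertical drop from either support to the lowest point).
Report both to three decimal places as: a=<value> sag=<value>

seed: a₀ = √(S³/(24(L−S))) = √(17.245³/(24·7.906)) = 5.198892
iter 1: u=1.658527  f(a)=+1.161e+00  f'(a)=-3.965e+00  a ← 5.198892 − (+1.161e+00/-3.965e+00) = 5.491829
iter 2: u=1.570060  f(a)=+1.054e-01  f'(a)=-3.275e+00  a ← 5.491829 − (+1.054e-01/-3.275e+00) = 5.524010
iter 3: u=1.560913  f(a)=+1.059e-03  f'(a)=-3.209e+00  a ← 5.524010 − (+1.059e-03/-3.209e+00) = 5.524340
iter 4: u=1.560820  f(a)=+1.093e-07  f'(a)=-3.209e+00  a ← 5.524340 − (+1.093e-07/-3.209e+00) = 5.524340
iter 5: u=1.560820  f(a)=+3.553e-15  f'(a)=-3.209e+00  a ← 5.524340 − (+3.553e-15/-3.209e+00) = 5.524340
converged: |Δa| < 1e-12 after 5 iterations
sag = a·(cosh(S/(2a)) − 1) = 5.524340·(cosh(1.560820) − 1) = 8.211072
T_max/T_min = cosh(S/(2a)) = 2.486344

a=5.524 sag=8.211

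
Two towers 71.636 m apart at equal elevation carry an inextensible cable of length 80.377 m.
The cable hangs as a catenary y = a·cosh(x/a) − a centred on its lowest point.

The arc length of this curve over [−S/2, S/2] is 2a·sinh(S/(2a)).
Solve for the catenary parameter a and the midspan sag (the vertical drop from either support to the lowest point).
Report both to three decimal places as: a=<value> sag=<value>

seed: a₀ = √(S³/(24(L−S))) = √(71.636³/(24·8.741)) = 41.861117
iter 1: u=0.855639  f(a)=+3.256e-01  f'(a)=-4.490e-01  a ← 41.861117 − (+3.256e-01/-4.490e-01) = 42.586292
iter 2: u=0.841069  f(a)=+8.654e-03  f'(a)=-4.254e-01  a ← 42.586292 − (+8.654e-03/-4.254e-01) = 42.606634
iter 3: u=0.840667  f(a)=+6.482e-06  f'(a)=-4.248e-01  a ← 42.606634 − (+6.482e-06/-4.248e-01) = 42.606649
iter 4: u=0.840667  f(a)=+3.638e-12  f'(a)=-4.248e-01  a ← 42.606649 − (+3.638e-12/-4.248e-01) = 42.606649
converged: |Δa| < 1e-12 after 4 iterations
sag = a·(cosh(S/(2a)) − 1) = 42.606649·(cosh(0.840667) − 1) = 15.963327
T_max/T_min = cosh(S/(2a)) = 1.374668

a=42.607 sag=15.963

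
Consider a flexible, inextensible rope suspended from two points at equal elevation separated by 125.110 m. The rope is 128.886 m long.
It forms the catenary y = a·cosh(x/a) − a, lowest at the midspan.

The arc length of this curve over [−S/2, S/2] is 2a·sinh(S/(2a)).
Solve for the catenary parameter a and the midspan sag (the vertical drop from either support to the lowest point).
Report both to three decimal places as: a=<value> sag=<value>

seed: a₀ = √(S³/(24(L−S))) = √(125.110³/(24·3.776)) = 146.999691
iter 1: u=0.425545  f(a)=+3.434e-02  f'(a)=-5.231e-02  a ← 146.999691 − (+3.434e-02/-5.231e-02) = 147.656103
iter 2: u=0.423653  f(a)=+2.314e-04  f'(a)=-5.161e-02  a ← 147.656103 − (+2.314e-04/-5.161e-02) = 147.660586
iter 3: u=0.423640  f(a)=+1.066e-08  f'(a)=-5.160e-02  a ← 147.660586 − (+1.066e-08/-5.160e-02) = 147.660586
iter 4: u=0.423640  f(a)=+2.842e-14  f'(a)=-5.160e-02  a ← 147.660586 − (+2.842e-14/-5.160e-02) = 147.660586
converged: |Δa| < 1e-12 after 4 iterations
sag = a·(cosh(S/(2a)) − 1) = 147.660586·(cosh(0.423640) − 1) = 13.449776
T_max/T_min = cosh(S/(2a)) = 1.091086

a=147.661 sag=13.450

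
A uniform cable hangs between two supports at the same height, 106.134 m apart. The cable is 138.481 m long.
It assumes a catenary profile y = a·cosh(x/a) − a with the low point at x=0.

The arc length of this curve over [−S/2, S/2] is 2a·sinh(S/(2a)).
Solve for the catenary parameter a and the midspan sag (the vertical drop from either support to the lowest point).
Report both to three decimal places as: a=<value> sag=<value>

seed: a₀ = √(S³/(24(L−S))) = √(106.134³/(24·32.347)) = 39.242726
iter 1: u=1.352276  f(a)=+3.090e+00  f'(a)=-1.970e+00  a ← 39.242726 − (+3.090e+00/-1.970e+00) = 40.810771
iter 2: u=1.300318  f(a)=+1.948e-01  f'(a)=-1.729e+00  a ← 40.810771 − (+1.948e-01/-1.729e+00) = 40.923456
iter 3: u=1.296738  f(a)=+8.901e-04  f'(a)=-1.713e+00  a ← 40.923456 − (+8.901e-04/-1.713e+00) = 40.923976
iter 4: u=1.296722  f(a)=+1.877e-08  f'(a)=-1.713e+00  a ← 40.923976 − (+1.877e-08/-1.713e+00) = 40.923976
iter 5: u=1.296722  f(a)=+0.000e+00  f'(a)=-1.713e+00  a ← 40.923976 − (+0.000e+00/-1.713e+00) = 40.923976
converged: |Δa| < 1e-12 after 5 iterations
sag = a·(cosh(S/(2a)) − 1) = 40.923976·(cosh(1.296722) − 1) = 39.506234
T_max/T_min = cosh(S/(2a)) = 1.965357

a=40.924 sag=39.506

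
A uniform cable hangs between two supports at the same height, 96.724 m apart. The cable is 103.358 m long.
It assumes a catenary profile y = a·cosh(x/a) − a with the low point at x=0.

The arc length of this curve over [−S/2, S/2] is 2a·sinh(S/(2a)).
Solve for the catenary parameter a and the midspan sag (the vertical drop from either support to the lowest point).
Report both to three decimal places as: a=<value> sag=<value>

seed: a₀ = √(S³/(24(L−S))) = √(96.724³/(24·6.634)) = 75.389006
iter 1: u=0.641499  f(a)=+1.378e-01  f'(a)=-1.833e-01  a ← 75.389006 − (+1.378e-01/-1.833e-01) = 76.140856
iter 2: u=0.635165  f(a)=+2.089e-03  f'(a)=-1.778e-01  a ← 76.140856 − (+2.089e-03/-1.778e-01) = 76.152605
iter 3: u=0.635067  f(a)=+4.964e-07  f'(a)=-1.777e-01  a ← 76.152605 − (+4.964e-07/-1.777e-01) = 76.152608
iter 4: u=0.635067  f(a)=+4.263e-14  f'(a)=-1.777e-01  a ← 76.152608 − (+4.263e-14/-1.777e-01) = 76.152608
converged: |Δa| < 1e-12 after 4 iterations
sag = a·(cosh(S/(2a)) − 1) = 76.152608·(cosh(0.635067) − 1) = 15.879662
T_max/T_min = cosh(S/(2a)) = 1.208524

a=76.153 sag=15.880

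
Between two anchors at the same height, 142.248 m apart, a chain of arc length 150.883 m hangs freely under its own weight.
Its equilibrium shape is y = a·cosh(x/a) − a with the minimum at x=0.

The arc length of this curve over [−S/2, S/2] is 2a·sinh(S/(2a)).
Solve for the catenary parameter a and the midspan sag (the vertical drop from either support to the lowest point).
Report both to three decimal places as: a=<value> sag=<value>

a=118.909 sag=21.913

seed: a₀ = √(S³/(24(L−S))) = √(142.248³/(24·8.635)) = 117.850780
iter 1: u=0.603509  f(a)=+1.586e-01  f'(a)=-1.519e-01  a ← 117.850780 − (+1.586e-01/-1.519e-01) = 118.894712
iter 2: u=0.598210  f(a)=+2.132e-03  f'(a)=-1.479e-01  a ← 118.894712 − (+2.132e-03/-1.479e-01) = 118.909131
iter 3: u=0.598137  f(a)=+3.970e-07  f'(a)=-1.478e-01  a ← 118.909131 − (+3.970e-07/-1.478e-01) = 118.909134
iter 4: u=0.598137  f(a)=+2.842e-14  f'(a)=-1.478e-01  a ← 118.909134 − (+2.842e-14/-1.478e-01) = 118.909134
converged: |Δa| < 1e-12 after 4 iterations
sag = a·(cosh(S/(2a)) − 1) = 118.909134·(cosh(0.598137) − 1) = 21.912747
T_max/T_min = cosh(S/(2a)) = 1.184281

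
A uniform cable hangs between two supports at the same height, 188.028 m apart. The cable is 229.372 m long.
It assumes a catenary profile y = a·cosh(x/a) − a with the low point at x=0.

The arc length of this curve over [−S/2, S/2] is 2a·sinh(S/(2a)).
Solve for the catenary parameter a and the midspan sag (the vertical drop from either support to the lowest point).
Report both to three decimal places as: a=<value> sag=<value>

a=84.424 sag=57.985

seed: a₀ = √(S³/(24(L−S))) = √(188.028³/(24·41.344)) = 81.850611
iter 1: u=1.148605  f(a)=+2.814e+00  f'(a)=-1.150e+00  a ← 81.850611 − (+2.814e+00/-1.150e+00) = 84.298117
iter 2: u=1.115256  f(a)=+1.312e-01  f'(a)=-1.045e+00  a ← 84.298117 − (+1.312e-01/-1.045e+00) = 84.423640
iter 3: u=1.113598  f(a)=+3.158e-04  f'(a)=-1.040e+00  a ← 84.423640 − (+3.158e-04/-1.040e+00) = 84.423944
iter 4: u=1.113594  f(a)=+1.840e-09  f'(a)=-1.040e+00  a ← 84.423944 − (+1.840e-09/-1.040e+00) = 84.423944
iter 5: u=1.113594  f(a)=-2.842e-14  f'(a)=-1.040e+00  a ← 84.423944 − (-2.842e-14/-1.040e+00) = 84.423944
converged: |Δa| < 1e-12 after 5 iterations
sag = a·(cosh(S/(2a)) − 1) = 84.423944·(cosh(1.113594) − 1) = 57.984907
T_max/T_min = cosh(S/(2a)) = 1.686830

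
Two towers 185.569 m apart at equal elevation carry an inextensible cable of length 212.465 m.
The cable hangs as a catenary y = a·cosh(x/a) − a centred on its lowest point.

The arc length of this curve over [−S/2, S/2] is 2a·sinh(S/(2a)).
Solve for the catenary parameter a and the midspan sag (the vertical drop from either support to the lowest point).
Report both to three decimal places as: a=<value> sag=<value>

a=101.591 sag=45.399

seed: a₀ = √(S³/(24(L−S))) = √(185.569³/(24·26.896)) = 99.496699
iter 1: u=0.932538  f(a)=+1.194e+00  f'(a)=-5.891e-01  a ← 99.496699 − (+1.194e+00/-5.891e-01) = 101.523354
iter 2: u=0.913923  f(a)=+3.746e-02  f'(a)=-5.527e-01  a ← 101.523354 − (+3.746e-02/-5.527e-01) = 101.591124
iter 3: u=0.913313  f(a)=+3.951e-05  f'(a)=-5.515e-01  a ← 101.591124 − (+3.951e-05/-5.515e-01) = 101.591195
iter 4: u=0.913312  f(a)=+4.403e-11  f'(a)=-5.515e-01  a ← 101.591195 − (+4.403e-11/-5.515e-01) = 101.591195
converged: |Δa| < 1e-12 after 4 iterations
sag = a·(cosh(S/(2a)) − 1) = 101.591195·(cosh(0.913312) − 1) = 45.398991
T_max/T_min = cosh(S/(2a)) = 1.446879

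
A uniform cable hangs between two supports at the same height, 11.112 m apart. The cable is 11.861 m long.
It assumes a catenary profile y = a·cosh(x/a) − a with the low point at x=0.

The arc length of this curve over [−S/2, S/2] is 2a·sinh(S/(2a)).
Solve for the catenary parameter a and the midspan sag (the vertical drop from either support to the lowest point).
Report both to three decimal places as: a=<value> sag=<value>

seed: a₀ = √(S³/(24(L−S))) = √(11.112³/(24·0.749)) = 8.736587
iter 1: u=0.635946  f(a)=+1.529e-02  f'(a)=-1.785e-01  a ← 8.736587 − (+1.529e-02/-1.785e-01) = 8.822260
iter 2: u=0.629771  f(a)=+2.279e-04  f'(a)=-1.732e-01  a ← 8.822260 − (+2.279e-04/-1.732e-01) = 8.823576
iter 3: u=0.629677  f(a)=+5.229e-08  f'(a)=-1.731e-01  a ← 8.823576 − (+5.229e-08/-1.731e-01) = 8.823576
iter 4: u=0.629677  f(a)=+0.000e+00  f'(a)=-1.731e-01  a ← 8.823576 − (+0.000e+00/-1.731e-01) = 8.823576
converged: |Δa| < 1e-12 after 4 iterations
sag = a·(cosh(S/(2a)) − 1) = 8.823576·(cosh(0.629677) − 1) = 1.807808
T_max/T_min = cosh(S/(2a)) = 1.204884

a=8.824 sag=1.808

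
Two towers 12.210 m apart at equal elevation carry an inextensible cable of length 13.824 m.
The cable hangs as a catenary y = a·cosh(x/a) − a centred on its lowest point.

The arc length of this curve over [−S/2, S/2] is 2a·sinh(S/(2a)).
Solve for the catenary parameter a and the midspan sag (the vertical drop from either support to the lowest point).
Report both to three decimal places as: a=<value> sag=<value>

seed: a₀ = √(S³/(24(L−S))) = √(12.210³/(24·1.614)) = 6.855137
iter 1: u=0.890573  f(a)=+6.523e-02  f'(a)=-5.093e-01  a ← 6.855137 − (+6.523e-02/-5.093e-01) = 6.983206
iter 2: u=0.874240  f(a)=+1.873e-03  f'(a)=-4.804e-01  a ← 6.983206 − (+1.873e-03/-4.804e-01) = 6.987104
iter 3: u=0.873753  f(a)=+1.645e-06  f'(a)=-4.796e-01  a ← 6.987104 − (+1.645e-06/-4.796e-01) = 6.987108
iter 4: u=0.873752  f(a)=+1.272e-12  f'(a)=-4.796e-01  a ← 6.987108 − (+1.272e-12/-4.796e-01) = 6.987108
converged: |Δa| < 1e-12 after 4 iterations
sag = a·(cosh(S/(2a)) − 1) = 6.987108·(cosh(0.873752) − 1) = 2.841189
T_max/T_min = cosh(S/(2a)) = 1.406633

a=6.987 sag=2.841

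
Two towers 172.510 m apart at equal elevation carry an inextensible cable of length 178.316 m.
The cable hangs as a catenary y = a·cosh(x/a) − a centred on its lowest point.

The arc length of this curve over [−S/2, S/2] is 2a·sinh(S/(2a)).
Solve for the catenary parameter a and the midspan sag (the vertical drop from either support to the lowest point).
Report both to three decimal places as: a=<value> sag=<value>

a=192.907 sag=19.607

seed: a₀ = √(S³/(24(L−S))) = √(172.510³/(24·5.806)) = 191.945209
iter 1: u=0.449373  f(a)=+5.890e-02  f'(a)=-6.173e-02  a ← 191.945209 − (+5.890e-02/-6.173e-02) = 192.899488
iter 2: u=0.447150  f(a)=+4.422e-04  f'(a)=-6.080e-02  a ← 192.899488 − (+4.422e-04/-6.080e-02) = 192.906760
iter 3: u=0.447133  f(a)=+2.533e-08  f'(a)=-6.080e-02  a ← 192.906760 − (+2.533e-08/-6.080e-02) = 192.906761
iter 4: u=0.447133  f(a)=-2.842e-14  f'(a)=-6.080e-02  a ← 192.906761 − (-2.842e-14/-6.080e-02) = 192.906761
converged: |Δa| < 1e-12 after 4 iterations
sag = a·(cosh(S/(2a)) − 1) = 192.906761·(cosh(0.447133) − 1) = 19.607162
T_max/T_min = cosh(S/(2a)) = 1.101641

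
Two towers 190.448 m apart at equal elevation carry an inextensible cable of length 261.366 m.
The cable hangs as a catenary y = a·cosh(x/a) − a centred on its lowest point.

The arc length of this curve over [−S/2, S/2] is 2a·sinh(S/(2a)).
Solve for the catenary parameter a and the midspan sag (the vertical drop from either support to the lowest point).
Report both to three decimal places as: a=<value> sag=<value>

seed: a₀ = √(S³/(24(L−S))) = √(190.448³/(24·70.918)) = 63.706063
iter 1: u=1.494740  f(a)=+8.357e+00  f'(a)=-2.765e+00  a ← 63.706063 − (+8.357e+00/-2.765e+00) = 66.728315
iter 2: u=1.427040  f(a)=+6.315e-01  f'(a)=-2.362e+00  a ← 66.728315 − (+6.315e-01/-2.362e+00) = 66.995708
iter 3: u=1.421345  f(a)=+4.258e-03  f'(a)=-2.330e+00  a ← 66.995708 − (+4.258e-03/-2.330e+00) = 66.997535
iter 4: u=1.421306  f(a)=+1.964e-07  f'(a)=-2.330e+00  a ← 66.997535 − (+1.964e-07/-2.330e+00) = 66.997535
iter 5: u=1.421306  f(a)=+5.684e-14  f'(a)=-2.330e+00  a ← 66.997535 − (+5.684e-14/-2.330e+00) = 66.997535
converged: |Δa| < 1e-12 after 5 iterations
sag = a·(cosh(S/(2a)) − 1) = 66.997535·(cosh(1.421306) − 1) = 79.858572
T_max/T_min = cosh(S/(2a)) = 2.191963

a=66.998 sag=79.859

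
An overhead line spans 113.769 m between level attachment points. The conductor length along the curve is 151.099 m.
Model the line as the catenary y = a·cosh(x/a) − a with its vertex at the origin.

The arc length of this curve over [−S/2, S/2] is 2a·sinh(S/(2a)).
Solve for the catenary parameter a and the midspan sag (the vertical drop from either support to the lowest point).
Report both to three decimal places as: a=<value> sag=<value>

a=42.403 sag=44.233

seed: a₀ = √(S³/(24(L−S))) = √(113.769³/(24·37.330)) = 40.541638
iter 1: u=1.403113  f(a)=+3.852e+00  f'(a)=-2.231e+00  a ← 40.541638 − (+3.852e+00/-2.231e+00) = 42.268411
iter 2: u=1.345792  f(a)=+2.597e-01  f'(a)=-1.939e+00  a ← 42.268411 − (+2.597e-01/-1.939e+00) = 42.402374
iter 3: u=1.341540  f(a)=+1.370e-03  f'(a)=-1.919e+00  a ← 42.402374 − (+1.370e-03/-1.919e+00) = 42.403089
iter 4: u=1.341518  f(a)=+3.857e-08  f'(a)=-1.918e+00  a ← 42.403089 − (+3.857e-08/-1.918e+00) = 42.403089
iter 5: u=1.341518  f(a)=+2.842e-14  f'(a)=-1.918e+00  a ← 42.403089 − (+2.842e-14/-1.918e+00) = 42.403089
converged: |Δa| < 1e-12 after 5 iterations
sag = a·(cosh(S/(2a)) − 1) = 42.403089·(cosh(1.341518) − 1) = 44.232637
T_max/T_min = cosh(S/(2a)) = 2.043147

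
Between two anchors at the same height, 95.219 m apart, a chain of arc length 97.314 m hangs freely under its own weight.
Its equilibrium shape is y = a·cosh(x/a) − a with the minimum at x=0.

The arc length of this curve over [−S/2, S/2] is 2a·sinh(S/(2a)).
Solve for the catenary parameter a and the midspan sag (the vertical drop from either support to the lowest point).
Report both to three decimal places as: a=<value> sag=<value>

a=131.465 sag=8.715

seed: a₀ = √(S³/(24(L−S))) = √(95.219³/(24·2.095)) = 131.035144
iter 1: u=0.363334  f(a)=+1.387e-02  f'(a)=-3.240e-02  a ← 131.035144 − (+1.387e-02/-3.240e-02) = 131.463281
iter 2: u=0.362151  f(a)=+6.828e-05  f'(a)=-3.208e-02  a ← 131.463281 − (+6.828e-05/-3.208e-02) = 131.465409
iter 3: u=0.362145  f(a)=+1.673e-09  f'(a)=-3.208e-02  a ← 131.465409 − (+1.673e-09/-3.208e-02) = 131.465409
iter 4: u=0.362145  f(a)=+0.000e+00  f'(a)=-3.208e-02  a ← 131.465409 − (+0.000e+00/-3.208e-02) = 131.465409
converged: |Δa| < 1e-12 after 4 iterations
sag = a·(cosh(S/(2a)) − 1) = 131.465409·(cosh(0.362145) − 1) = 8.715394
T_max/T_min = cosh(S/(2a)) = 1.066294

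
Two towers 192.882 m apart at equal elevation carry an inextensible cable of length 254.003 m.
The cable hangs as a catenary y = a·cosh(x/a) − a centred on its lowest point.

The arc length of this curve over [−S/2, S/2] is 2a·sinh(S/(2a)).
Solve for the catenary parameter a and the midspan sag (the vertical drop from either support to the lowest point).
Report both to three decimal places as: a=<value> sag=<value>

seed: a₀ = √(S³/(24(L−S))) = √(192.882³/(24·61.121)) = 69.941784
iter 1: u=1.378875  f(a)=+6.081e+00  f'(a)=-2.103e+00  a ← 69.941784 − (+6.081e+00/-2.103e+00) = 72.832544
iter 2: u=1.324147  f(a)=+3.973e-01  f'(a)=-1.837e+00  a ← 72.832544 − (+3.973e-01/-1.837e+00) = 73.048847
iter 3: u=1.320226  f(a)=+1.958e-03  f'(a)=-1.819e+00  a ← 73.048847 − (+1.958e-03/-1.819e+00) = 73.049924
iter 4: u=1.320207  f(a)=+4.810e-08  f'(a)=-1.819e+00  a ← 73.049924 − (+4.810e-08/-1.819e+00) = 73.049924
iter 5: u=1.320207  f(a)=-2.842e-14  f'(a)=-1.819e+00  a ← 73.049924 − (-2.842e-14/-1.819e+00) = 73.049924
converged: |Δa| < 1e-12 after 5 iterations
sag = a·(cosh(S/(2a)) − 1) = 73.049924·(cosh(1.320207) − 1) = 73.461756
T_max/T_min = cosh(S/(2a)) = 2.005638

a=73.050 sag=73.462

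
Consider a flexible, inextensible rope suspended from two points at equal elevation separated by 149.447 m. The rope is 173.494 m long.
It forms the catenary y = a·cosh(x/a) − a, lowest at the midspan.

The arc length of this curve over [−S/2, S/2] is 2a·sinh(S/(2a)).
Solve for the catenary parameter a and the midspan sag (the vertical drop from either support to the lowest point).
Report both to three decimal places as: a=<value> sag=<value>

seed: a₀ = √(S³/(24(L−S))) = √(149.447³/(24·24.047)) = 76.049214
iter 1: u=0.982568  f(a)=+1.188e+00  f'(a)=-6.956e-01  a ← 76.049214 − (+1.188e+00/-6.956e-01) = 77.756851
iter 2: u=0.960989  f(a)=+4.119e-02  f'(a)=-6.481e-01  a ← 77.756851 − (+4.119e-02/-6.481e-01) = 77.820398
iter 3: u=0.960205  f(a)=+5.346e-05  f'(a)=-6.464e-01  a ← 77.820398 − (+5.346e-05/-6.464e-01) = 77.820481
iter 4: u=0.960204  f(a)=+9.032e-11  f'(a)=-6.464e-01  a ← 77.820481 − (+9.032e-11/-6.464e-01) = 77.820481
iter 5: u=0.960204  f(a)=+0.000e+00  f'(a)=-6.464e-01  a ← 77.820481 − (+0.000e+00/-6.464e-01) = 77.820481
converged: |Δa| < 1e-12 after 5 iterations
sag = a·(cosh(S/(2a)) − 1) = 77.820481·(cosh(0.960204) − 1) = 38.717364
T_max/T_min = cosh(S/(2a)) = 1.497522

a=77.820 sag=38.717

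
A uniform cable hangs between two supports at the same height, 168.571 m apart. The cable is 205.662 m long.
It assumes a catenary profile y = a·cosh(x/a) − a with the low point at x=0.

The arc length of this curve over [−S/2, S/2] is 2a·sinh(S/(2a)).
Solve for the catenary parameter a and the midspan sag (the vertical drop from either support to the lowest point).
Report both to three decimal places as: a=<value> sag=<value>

seed: a₀ = √(S³/(24(L−S))) = √(168.571³/(24·37.091)) = 73.355791
iter 1: u=1.148996  f(a)=+2.527e+00  f'(a)=-1.151e+00  a ← 73.355791 − (+2.527e+00/-1.151e+00) = 75.550635
iter 2: u=1.115616  f(a)=+1.178e-01  f'(a)=-1.046e+00  a ← 75.550635 − (+1.178e-01/-1.046e+00) = 75.663279
iter 3: u=1.113955  f(a)=+2.841e-04  f'(a)=-1.041e+00  a ← 75.663279 − (+2.841e-04/-1.041e+00) = 75.663552
iter 4: u=1.113951  f(a)=+1.659e-09  f'(a)=-1.041e+00  a ← 75.663552 − (+1.659e-09/-1.041e+00) = 75.663552
iter 5: u=1.113951  f(a)=+0.000e+00  f'(a)=-1.041e+00  a ← 75.663552 − (+0.000e+00/-1.041e+00) = 75.663552
converged: |Δa| < 1e-12 after 5 iterations
sag = a·(cosh(S/(2a)) − 1) = 75.663552·(cosh(1.113951) − 1) = 52.004720
T_max/T_min = cosh(S/(2a)) = 1.687315

a=75.664 sag=52.005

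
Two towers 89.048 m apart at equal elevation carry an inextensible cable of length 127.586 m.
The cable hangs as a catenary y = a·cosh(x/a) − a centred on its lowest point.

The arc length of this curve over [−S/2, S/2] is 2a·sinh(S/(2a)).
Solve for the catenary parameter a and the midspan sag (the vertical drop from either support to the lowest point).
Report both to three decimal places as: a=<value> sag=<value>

seed: a₀ = √(S³/(24(L−S))) = √(89.048³/(24·38.538)) = 27.630328
iter 1: u=1.611418  f(a)=+5.324e+00  f'(a)=-3.584e+00  a ← 27.630328 − (+5.324e+00/-3.584e+00) = 29.115735
iter 2: u=1.529208  f(a)=+4.595e-01  f'(a)=-2.990e+00  a ← 29.115735 − (+4.595e-01/-2.990e+00) = 29.269407
iter 3: u=1.521179  f(a)=+4.137e-03  f'(a)=-2.937e+00  a ← 29.269407 − (+4.137e-03/-2.937e+00) = 29.270815
iter 4: u=1.521106  f(a)=+3.419e-07  f'(a)=-2.936e+00  a ← 29.270815 − (+3.419e-07/-2.936e+00) = 29.270815
iter 5: u=1.521106  f(a)=+0.000e+00  f'(a)=-2.936e+00  a ← 29.270815 − (+0.000e+00/-2.936e+00) = 29.270815
converged: |Δa| < 1e-12 after 5 iterations
sag = a·(cosh(S/(2a)) − 1) = 29.270815·(cosh(1.521106) − 1) = 40.916986
T_max/T_min = cosh(S/(2a)) = 2.397877

a=29.271 sag=40.917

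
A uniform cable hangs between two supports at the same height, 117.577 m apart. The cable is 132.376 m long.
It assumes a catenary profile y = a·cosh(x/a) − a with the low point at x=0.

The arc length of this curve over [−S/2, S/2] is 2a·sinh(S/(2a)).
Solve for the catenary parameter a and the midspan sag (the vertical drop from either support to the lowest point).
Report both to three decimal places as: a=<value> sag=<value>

a=68.891 sag=26.643

seed: a₀ = √(S³/(24(L−S))) = √(117.577³/(24·14.799)) = 67.649058
iter 1: u=0.869022  f(a)=+5.690e-01  f'(a)=-4.715e-01  a ← 67.649058 − (+5.690e-01/-4.715e-01) = 68.855849
iter 2: u=0.853791  f(a)=+1.558e-02  f'(a)=-4.460e-01  a ← 68.855849 − (+1.558e-02/-4.460e-01) = 68.890789
iter 3: u=0.853358  f(a)=+1.242e-05  f'(a)=-4.453e-01  a ← 68.890789 − (+1.242e-05/-4.453e-01) = 68.890816
iter 4: u=0.853358  f(a)=+7.873e-12  f'(a)=-4.453e-01  a ← 68.890816 − (+7.873e-12/-4.453e-01) = 68.890816
converged: |Δa| < 1e-12 after 4 iterations
sag = a·(cosh(S/(2a)) − 1) = 68.890816·(cosh(0.853358) − 1) = 26.643449
T_max/T_min = cosh(S/(2a)) = 1.386749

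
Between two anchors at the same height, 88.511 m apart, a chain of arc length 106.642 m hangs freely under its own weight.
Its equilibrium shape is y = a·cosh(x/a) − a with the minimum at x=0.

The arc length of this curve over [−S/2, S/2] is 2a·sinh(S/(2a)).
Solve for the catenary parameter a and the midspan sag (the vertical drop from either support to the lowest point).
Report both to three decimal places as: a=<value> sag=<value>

a=41.092 sag=26.226

seed: a₀ = √(S³/(24(L−S))) = √(88.511³/(24·18.131)) = 39.918974
iter 1: u=1.108633  f(a)=+1.147e+00  f'(a)=-1.025e+00  a ← 39.918974 − (+1.147e+00/-1.025e+00) = 41.038313
iter 2: u=1.078395  f(a)=+5.003e-02  f'(a)=-9.374e-01  a ← 41.038313 − (+5.003e-02/-9.374e-01) = 41.091682
iter 3: u=1.076994  f(a)=+1.047e-04  f'(a)=-9.335e-01  a ← 41.091682 − (+1.047e-04/-9.335e-01) = 41.091794
iter 4: u=1.076991  f(a)=+4.610e-10  f'(a)=-9.335e-01  a ← 41.091794 − (+4.610e-10/-9.335e-01) = 41.091794
iter 5: u=1.076991  f(a)=-1.421e-14  f'(a)=-9.335e-01  a ← 41.091794 − (-1.421e-14/-9.335e-01) = 41.091794
converged: |Δa| < 1e-12 after 5 iterations
sag = a·(cosh(S/(2a)) − 1) = 41.091794·(cosh(1.076991) − 1) = 26.225845
T_max/T_min = cosh(S/(2a)) = 1.638226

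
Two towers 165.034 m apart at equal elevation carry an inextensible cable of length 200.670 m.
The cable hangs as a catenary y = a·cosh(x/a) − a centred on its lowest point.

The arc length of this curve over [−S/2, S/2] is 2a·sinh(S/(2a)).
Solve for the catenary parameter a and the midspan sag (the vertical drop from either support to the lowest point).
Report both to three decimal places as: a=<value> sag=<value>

a=74.735 sag=50.375

seed: a₀ = √(S³/(24(L−S))) = √(165.034³/(24·35.636)) = 72.495332
iter 1: u=1.138239  f(a)=+2.381e+00  f'(a)=-1.117e+00  a ← 72.495332 − (+2.381e+00/-1.117e+00) = 74.627809
iter 2: u=1.105714  f(a)=+1.091e-01  f'(a)=-1.016e+00  a ← 74.627809 − (+1.091e-01/-1.016e+00) = 74.735152
iter 3: u=1.104126  f(a)=+2.534e-04  f'(a)=-1.012e+00  a ← 74.735152 − (+2.534e-04/-1.012e+00) = 74.735402
iter 4: u=1.104122  f(a)=+1.374e-09  f'(a)=-1.012e+00  a ← 74.735402 − (+1.374e-09/-1.012e+00) = 74.735402
iter 5: u=1.104122  f(a)=-2.842e-14  f'(a)=-1.012e+00  a ← 74.735402 − (-2.842e-14/-1.012e+00) = 74.735402
converged: |Δa| < 1e-12 after 5 iterations
sag = a·(cosh(S/(2a)) − 1) = 74.735402·(cosh(1.104122) − 1) = 50.374520
T_max/T_min = cosh(S/(2a)) = 1.674038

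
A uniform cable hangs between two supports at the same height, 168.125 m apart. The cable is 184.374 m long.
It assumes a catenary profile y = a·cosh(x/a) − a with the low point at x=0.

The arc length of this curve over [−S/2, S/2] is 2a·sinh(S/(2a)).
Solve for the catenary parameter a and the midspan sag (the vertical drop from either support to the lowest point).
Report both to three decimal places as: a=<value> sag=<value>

seed: a₀ = √(S³/(24(L−S))) = √(168.125³/(24·16.249)) = 110.389942
iter 1: u=0.761505  f(a)=+4.777e-01  f'(a)=-3.118e-01  a ← 110.389942 − (+4.777e-01/-3.118e-01) = 111.921873
iter 2: u=0.751082  f(a)=+1.013e-02  f'(a)=-2.987e-01  a ← 111.921873 − (+1.013e-02/-2.987e-01) = 111.955768
iter 3: u=0.750855  f(a)=+4.768e-06  f'(a)=-2.984e-01  a ← 111.955768 − (+4.768e-06/-2.984e-01) = 111.955784
iter 4: u=0.750854  f(a)=+1.052e-12  f'(a)=-2.984e-01  a ← 111.955784 − (+1.052e-12/-2.984e-01) = 111.955784
converged: |Δa| < 1e-12 after 4 iterations
sag = a·(cosh(S/(2a)) − 1) = 111.955784·(cosh(0.750854) − 1) = 33.070215
T_max/T_min = cosh(S/(2a)) = 1.295386

a=111.956 sag=33.070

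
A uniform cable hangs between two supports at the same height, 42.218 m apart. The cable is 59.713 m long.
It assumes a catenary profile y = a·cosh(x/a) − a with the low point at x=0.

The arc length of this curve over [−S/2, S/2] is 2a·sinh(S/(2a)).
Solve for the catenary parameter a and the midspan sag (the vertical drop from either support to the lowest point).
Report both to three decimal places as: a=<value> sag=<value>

a=14.151 sag=18.889

seed: a₀ = √(S³/(24(L−S))) = √(42.218³/(24·17.495)) = 13.387019
iter 1: u=1.576826  f(a)=+2.308e+00  f'(a)=-3.324e+00  a ← 13.387019 − (+2.308e+00/-3.324e+00) = 14.081435
iter 2: u=1.499066  f(a)=+1.918e-01  f'(a)=-2.793e+00  a ← 14.081435 − (+1.918e-01/-2.793e+00) = 14.150102
iter 3: u=1.491791  f(a)=+1.589e-03  f'(a)=-2.747e+00  a ← 14.150102 − (+1.589e-03/-2.747e+00) = 14.150680
iter 4: u=1.491730  f(a)=+1.110e-07  f'(a)=-2.746e+00  a ← 14.150680 − (+1.110e-07/-2.746e+00) = 14.150680
iter 5: u=1.491730  f(a)=+0.000e+00  f'(a)=-2.746e+00  a ← 14.150680 − (+0.000e+00/-2.746e+00) = 14.150680
converged: |Δa| < 1e-12 after 5 iterations
sag = a·(cosh(S/(2a)) − 1) = 14.150680·(cosh(1.491730) − 1) = 18.889482
T_max/T_min = cosh(S/(2a)) = 2.334882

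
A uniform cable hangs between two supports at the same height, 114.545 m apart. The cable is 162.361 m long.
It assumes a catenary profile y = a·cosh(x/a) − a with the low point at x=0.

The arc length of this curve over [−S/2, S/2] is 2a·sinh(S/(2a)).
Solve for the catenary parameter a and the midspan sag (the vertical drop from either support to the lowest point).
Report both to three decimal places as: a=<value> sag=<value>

a=38.267 sag=51.481

seed: a₀ = √(S³/(24(L−S))) = √(114.545³/(24·47.816)) = 36.188615
iter 1: u=1.582611  f(a)=+6.358e+00  f'(a)=-3.367e+00  a ← 36.188615 − (+6.358e+00/-3.367e+00) = 38.077201
iter 2: u=1.504115  f(a)=+5.316e-01  f'(a)=-2.825e+00  a ← 38.077201 − (+5.316e-01/-2.825e+00) = 38.265380
iter 3: u=1.496718  f(a)=+4.466e-03  f'(a)=-2.778e+00  a ← 38.265380 − (+4.466e-03/-2.778e+00) = 38.266988
iter 4: u=1.496656  f(a)=+3.210e-07  f'(a)=-2.777e+00  a ← 38.266988 − (+3.210e-07/-2.777e+00) = 38.266988
iter 5: u=1.496656  f(a)=+0.000e+00  f'(a)=-2.777e+00  a ← 38.266988 − (+0.000e+00/-2.777e+00) = 38.266988
converged: |Δa| < 1e-12 after 5 iterations
sag = a·(cosh(S/(2a)) − 1) = 38.266988·(cosh(1.496656) − 1) = 51.480635
T_max/T_min = cosh(S/(2a)) = 2.345301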